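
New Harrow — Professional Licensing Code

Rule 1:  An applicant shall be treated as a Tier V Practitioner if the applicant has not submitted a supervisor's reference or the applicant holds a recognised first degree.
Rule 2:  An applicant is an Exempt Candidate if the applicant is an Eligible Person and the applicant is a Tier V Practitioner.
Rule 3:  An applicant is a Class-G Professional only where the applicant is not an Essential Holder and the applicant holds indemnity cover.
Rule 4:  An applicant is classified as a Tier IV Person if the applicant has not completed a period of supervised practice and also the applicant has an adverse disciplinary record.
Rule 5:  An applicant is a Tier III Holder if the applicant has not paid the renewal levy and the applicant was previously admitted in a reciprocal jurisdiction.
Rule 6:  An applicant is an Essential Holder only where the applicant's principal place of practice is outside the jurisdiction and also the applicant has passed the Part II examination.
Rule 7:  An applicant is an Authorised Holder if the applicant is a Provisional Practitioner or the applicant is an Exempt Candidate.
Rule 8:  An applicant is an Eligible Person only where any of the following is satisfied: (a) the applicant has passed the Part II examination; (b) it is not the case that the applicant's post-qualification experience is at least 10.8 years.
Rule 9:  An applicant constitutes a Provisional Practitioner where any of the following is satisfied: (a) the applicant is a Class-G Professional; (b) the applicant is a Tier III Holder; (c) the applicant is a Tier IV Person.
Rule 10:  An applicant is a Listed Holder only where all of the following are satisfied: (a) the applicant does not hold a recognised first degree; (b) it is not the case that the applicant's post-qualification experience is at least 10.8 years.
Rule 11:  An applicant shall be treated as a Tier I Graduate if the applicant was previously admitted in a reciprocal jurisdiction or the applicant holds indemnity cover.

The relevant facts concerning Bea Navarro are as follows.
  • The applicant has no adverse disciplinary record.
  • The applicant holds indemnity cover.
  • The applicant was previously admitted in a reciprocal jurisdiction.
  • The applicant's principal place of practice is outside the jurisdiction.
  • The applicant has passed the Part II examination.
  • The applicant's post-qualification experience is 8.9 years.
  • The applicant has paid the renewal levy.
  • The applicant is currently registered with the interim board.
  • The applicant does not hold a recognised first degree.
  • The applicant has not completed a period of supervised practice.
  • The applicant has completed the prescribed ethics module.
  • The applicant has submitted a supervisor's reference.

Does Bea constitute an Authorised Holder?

No

rule 6 — Essential Holder: [the applicant's principal place of practice is outside the jurisdiction? yes] AND [the applicant has passed the Part II examination? yes] → satisfied.
rule 3 — Class-G Professional: [not an Essential Holder (rule 6)? no] AND [the applicant holds indemnity cover? yes] → not satisfied.
rule 5 — Tier III Holder: [the applicant has not paid the renewal levy? no] AND [the applicant was previously admitted in a reciprocal jurisdiction? yes] → not satisfied.
rule 4 — Tier IV Person: [the applicant has not completed a period of supervised practice? yes] AND [the applicant has an adverse disciplinary record? no] → not satisfied.
rule 9 — Provisional Practitioner: [Class-G Professional (rule 3)? no] OR [Tier III Holder (rule 5)? no] OR [Tier IV Person (rule 4)? no] → not satisfied.
rule 8 — Eligible Person: [the applicant has passed the Part II examination? yes] OR [applicant's post-qualification experience: 8.9 years ≥ 10.8 years? no, so negated condition yes] → satisfied.
rule 1 — Tier V Practitioner: [the applicant has not submitted a supervisor's reference? no] OR [the applicant holds a recognised first degree? no] → not satisfied.
rule 2 — Exempt Candidate: [Eligible Person (rule 8)? yes] AND [Tier V Practitioner (rule 1)? no] → not satisfied.
rule 7 — Authorised Holder: [Provisional Practitioner (rule 9)? no] OR [Exempt Candidate (rule 2)? no] → not satisfied.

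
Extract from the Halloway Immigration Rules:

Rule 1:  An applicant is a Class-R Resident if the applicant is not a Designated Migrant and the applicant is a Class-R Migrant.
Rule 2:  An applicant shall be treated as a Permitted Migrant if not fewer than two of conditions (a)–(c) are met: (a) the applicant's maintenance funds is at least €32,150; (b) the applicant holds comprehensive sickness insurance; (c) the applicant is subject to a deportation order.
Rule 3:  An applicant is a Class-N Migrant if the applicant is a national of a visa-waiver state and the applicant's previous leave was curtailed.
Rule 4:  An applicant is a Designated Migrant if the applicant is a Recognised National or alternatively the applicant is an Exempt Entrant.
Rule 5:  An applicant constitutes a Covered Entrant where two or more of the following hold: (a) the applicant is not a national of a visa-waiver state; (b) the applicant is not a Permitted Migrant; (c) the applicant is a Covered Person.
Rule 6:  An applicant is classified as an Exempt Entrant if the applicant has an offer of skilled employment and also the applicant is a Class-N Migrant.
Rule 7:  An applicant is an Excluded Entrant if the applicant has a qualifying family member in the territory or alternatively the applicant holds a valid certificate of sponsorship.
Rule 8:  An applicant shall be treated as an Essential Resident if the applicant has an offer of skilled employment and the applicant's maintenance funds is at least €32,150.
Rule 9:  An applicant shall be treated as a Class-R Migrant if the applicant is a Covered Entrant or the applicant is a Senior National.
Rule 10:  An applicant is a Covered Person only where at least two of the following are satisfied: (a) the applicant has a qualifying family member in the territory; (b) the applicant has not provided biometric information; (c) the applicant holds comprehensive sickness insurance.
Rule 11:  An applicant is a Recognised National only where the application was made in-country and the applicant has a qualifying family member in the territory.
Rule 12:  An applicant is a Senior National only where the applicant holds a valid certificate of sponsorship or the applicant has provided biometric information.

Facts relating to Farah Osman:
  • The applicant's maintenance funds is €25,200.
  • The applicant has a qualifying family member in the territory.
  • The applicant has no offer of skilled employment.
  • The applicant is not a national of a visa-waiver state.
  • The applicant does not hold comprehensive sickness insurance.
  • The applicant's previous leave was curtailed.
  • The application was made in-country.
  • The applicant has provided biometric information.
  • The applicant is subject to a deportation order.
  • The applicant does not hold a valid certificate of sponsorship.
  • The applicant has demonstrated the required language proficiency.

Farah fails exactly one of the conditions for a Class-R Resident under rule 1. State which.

Designated Migrant

rule 11 — Recognised National: [the application was made in-country? yes] AND [the applicant has a qualifying family member in the territory? yes] → satisfied.
rule 3 — Class-N Migrant: [the applicant is a national of a visa-waiver state? no] AND [the applicant's previous leave was curtailed? yes] → not satisfied.
rule 6 — Exempt Entrant: [the applicant has an offer of skilled employment? no] AND [Class-N Migrant (rule 3)? no] → not satisfied.
rule 4 — Designated Migrant: [Recognised National (rule 11)? yes] OR [Exempt Entrant (rule 6)? no] → satisfied.
rule 2 — Permitted Migrant: applicant's maintenance funds: €25,200 ≥ €32,150? no; the applicant holds comprehensive sickness insurance? no; the applicant is subject to a deportation order? yes — 1 of 3 hold (need ≥2) → not satisfied.
rule 10 — Covered Person: the applicant has a qualifying family member in the territory? yes; the applicant has not provided biometric information? no; the applicant holds comprehensive sickness insurance? no — 1 of 3 hold (need ≥2) → not satisfied.
rule 5 — Covered Entrant: the applicant is not a national of a visa-waiver state? yes; not a Permitted Migrant (rule 2)? yes; Covered Person (rule 10)? no — 2 of 3 hold (need ≥2) → satisfied.
rule 12 — Senior National: [the applicant holds a valid certificate of sponsorship? no] OR [the applicant has provided biometric information? yes] → satisfied.
rule 9 — Class-R Migrant: [Covered Entrant (rule 5)? yes] OR [Senior National (rule 12)? yes] → satisfied.
rule 1 — Class-R Resident: [not a Designated Migrant (rule 4)? no] AND [Class-R Migrant (rule 9)? yes] → not satisfied.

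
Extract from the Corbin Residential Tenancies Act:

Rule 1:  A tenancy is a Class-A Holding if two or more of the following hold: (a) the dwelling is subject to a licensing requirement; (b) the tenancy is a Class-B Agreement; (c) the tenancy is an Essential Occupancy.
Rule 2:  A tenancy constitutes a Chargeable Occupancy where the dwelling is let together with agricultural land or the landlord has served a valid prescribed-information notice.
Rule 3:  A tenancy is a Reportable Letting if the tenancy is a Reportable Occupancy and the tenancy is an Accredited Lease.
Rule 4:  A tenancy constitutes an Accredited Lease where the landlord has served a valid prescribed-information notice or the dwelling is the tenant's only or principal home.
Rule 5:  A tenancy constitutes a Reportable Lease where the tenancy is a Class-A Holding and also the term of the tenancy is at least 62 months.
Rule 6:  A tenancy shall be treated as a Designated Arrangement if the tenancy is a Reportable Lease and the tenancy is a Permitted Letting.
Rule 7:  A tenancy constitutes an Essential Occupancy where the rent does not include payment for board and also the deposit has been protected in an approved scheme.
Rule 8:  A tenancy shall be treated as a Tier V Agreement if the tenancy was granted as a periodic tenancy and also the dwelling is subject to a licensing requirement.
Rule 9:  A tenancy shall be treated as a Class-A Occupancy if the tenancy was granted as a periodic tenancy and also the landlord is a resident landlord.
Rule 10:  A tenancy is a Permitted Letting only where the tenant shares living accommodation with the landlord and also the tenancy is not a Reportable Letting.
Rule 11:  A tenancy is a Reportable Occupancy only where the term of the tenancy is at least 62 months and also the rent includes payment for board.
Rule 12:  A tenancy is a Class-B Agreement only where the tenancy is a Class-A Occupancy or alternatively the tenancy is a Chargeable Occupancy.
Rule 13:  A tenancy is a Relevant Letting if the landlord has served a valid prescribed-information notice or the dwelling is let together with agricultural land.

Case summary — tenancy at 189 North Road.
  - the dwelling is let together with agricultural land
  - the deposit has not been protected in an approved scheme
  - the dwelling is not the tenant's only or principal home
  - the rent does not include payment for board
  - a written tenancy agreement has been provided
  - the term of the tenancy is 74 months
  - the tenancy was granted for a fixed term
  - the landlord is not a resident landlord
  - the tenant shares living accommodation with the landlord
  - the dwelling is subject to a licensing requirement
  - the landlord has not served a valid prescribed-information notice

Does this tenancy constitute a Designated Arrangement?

rule 9 — Class-A Occupancy: [the tenancy was granted as a periodic tenancy? no] AND [the landlord is a resident landlord? no] → not satisfied.
rule 2 — Chargeable Occupancy: [the dwelling is let together with agricultural land? yes] OR [the landlord has served a valid prescribed-information notice? no] → satisfied.
rule 12 — Class-B Agreement: [Class-A Occupancy (rule 9)? no] OR [Chargeable Occupancy (rule 2)? yes] → satisfied.
rule 7 — Essential Occupancy: [the rent does not include payment for board? yes] AND [the deposit has been protected in an approved scheme? no] → not satisfied.
rule 1 — Class-A Holding: the dwelling is subject to a licensing requirement? yes; Class-B Agreement (rule 12)? yes; Essential Occupancy (rule 7)? no — 2 of 3 hold (need ≥2) → satisfied.
rule 5 — Reportable Lease: [Class-A Holding (rule 1)? yes] AND [term of the tenancy: 74 months ≥ 62 months? yes] → satisfied.
rule 11 — Reportable Occupancy: [term of the tenancy: 74 months ≥ 62 months? yes] AND [the rent includes payment for board? no] → not satisfied.
rule 4 — Accredited Lease: [the landlord has served a valid prescribed-information notice? no] OR [the dwelling is the tenant's only or principal home? no] → not satisfied.
rule 3 — Reportable Letting: [Reportable Occupancy (rule 11)? no] AND [Accredited Lease (rule 4)? no] → not satisfied.
rule 10 — Permitted Letting: [the tenant shares living accommodation with the landlord? yes] AND [not a Reportable Letting (rule 3)? yes] → satisfied.
rule 6 — Designated Arrangement: [Reportable Lease (rule 5)? yes] AND [Permitted Letting (rule 10)? yes] → satisfied.

Yes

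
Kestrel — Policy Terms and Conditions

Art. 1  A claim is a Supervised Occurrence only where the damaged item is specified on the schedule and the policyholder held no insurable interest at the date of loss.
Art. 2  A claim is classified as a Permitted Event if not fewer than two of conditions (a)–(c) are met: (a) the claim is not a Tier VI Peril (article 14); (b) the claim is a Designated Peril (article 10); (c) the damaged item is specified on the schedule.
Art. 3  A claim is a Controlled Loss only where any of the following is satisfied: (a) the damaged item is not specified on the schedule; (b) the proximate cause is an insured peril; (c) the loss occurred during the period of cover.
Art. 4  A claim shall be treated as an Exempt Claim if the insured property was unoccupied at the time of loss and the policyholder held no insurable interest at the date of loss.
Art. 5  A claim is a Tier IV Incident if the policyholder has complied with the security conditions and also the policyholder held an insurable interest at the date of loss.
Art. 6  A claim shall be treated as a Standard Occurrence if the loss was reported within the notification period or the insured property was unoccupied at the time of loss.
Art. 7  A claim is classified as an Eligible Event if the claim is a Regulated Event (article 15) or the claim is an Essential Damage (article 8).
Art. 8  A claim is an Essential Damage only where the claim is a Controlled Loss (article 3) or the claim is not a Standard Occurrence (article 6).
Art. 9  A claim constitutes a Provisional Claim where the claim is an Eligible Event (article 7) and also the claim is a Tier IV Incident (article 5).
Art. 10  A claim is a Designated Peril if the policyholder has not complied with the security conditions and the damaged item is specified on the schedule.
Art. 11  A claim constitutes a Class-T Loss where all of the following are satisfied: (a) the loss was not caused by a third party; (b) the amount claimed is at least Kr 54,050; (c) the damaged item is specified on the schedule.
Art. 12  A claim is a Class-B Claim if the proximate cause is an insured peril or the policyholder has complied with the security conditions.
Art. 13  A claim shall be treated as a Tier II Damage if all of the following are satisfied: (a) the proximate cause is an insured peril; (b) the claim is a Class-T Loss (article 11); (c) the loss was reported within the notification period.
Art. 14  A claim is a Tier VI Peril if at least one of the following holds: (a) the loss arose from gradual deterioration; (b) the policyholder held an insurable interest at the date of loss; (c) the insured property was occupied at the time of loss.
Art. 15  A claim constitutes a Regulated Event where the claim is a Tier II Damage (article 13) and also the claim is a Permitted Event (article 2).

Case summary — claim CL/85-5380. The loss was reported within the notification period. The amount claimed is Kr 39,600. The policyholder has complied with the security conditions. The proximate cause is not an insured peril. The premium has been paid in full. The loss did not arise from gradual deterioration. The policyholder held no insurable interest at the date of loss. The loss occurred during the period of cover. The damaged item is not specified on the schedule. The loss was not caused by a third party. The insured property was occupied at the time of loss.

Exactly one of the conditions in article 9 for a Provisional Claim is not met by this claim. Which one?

article 11 — Class-T Loss: [the loss was not caused by a third party? yes] AND [amount claimed: Kr 39,600 ≥ Kr 54,050? no] AND [the damaged item is specified on the schedule? no] → not satisfied.
article 13 — Tier II Damage: [the proximate cause is an insured peril? no] AND [Class-T Loss (article 11)? no] AND [the loss was reported within the notification period? yes] → not satisfied.
article 14 — Tier VI Peril: [the loss arose from gradual deterioration? no] OR [the policyholder held an insurable interest at the date of loss? no] OR [the insured property was occupied at the time of loss? yes] → satisfied.
article 10 — Designated Peril: [the policyholder has not complied with the security conditions? no] AND [the damaged item is specified on the schedule? no] → not satisfied.
article 2 — Permitted Event: not a Tier VI Peril (article 14)? no; Designated Peril (article 10)? no; the damaged item is specified on the schedule? no — 0 of 3 hold (need ≥2) → not satisfied.
article 15 — Regulated Event: [Tier II Damage (article 13)? no] AND [Permitted Event (article 2)? no] → not satisfied.
article 3 — Controlled Loss: [the damaged item is not specified on the schedule? yes] OR [the proximate cause is an insured peril? no] OR [the loss occurred during the period of cover? yes] → satisfied.
article 6 — Standard Occurrence: [the loss was reported within the notification period? yes] OR [the insured property was unoccupied at the time of loss? no] → satisfied.
article 8 — Essential Damage: [Controlled Loss (article 3)? yes] OR [not a Standard Occurrence (article 6)? no] → satisfied.
article 7 — Eligible Event: [Regulated Event (article 15)? no] OR [Essential Damage (article 8)? yes] → satisfied.
article 5 — Tier IV Incident: [the policyholder has complied with the security conditions? yes] AND [the policyholder held an insurable interest at the date of loss? no] → not satisfied.
article 9 — Provisional Claim: [Eligible Event (article 7)? yes] AND [Tier IV Incident (article 5)? no] → not satisfied.

Tier IV Incident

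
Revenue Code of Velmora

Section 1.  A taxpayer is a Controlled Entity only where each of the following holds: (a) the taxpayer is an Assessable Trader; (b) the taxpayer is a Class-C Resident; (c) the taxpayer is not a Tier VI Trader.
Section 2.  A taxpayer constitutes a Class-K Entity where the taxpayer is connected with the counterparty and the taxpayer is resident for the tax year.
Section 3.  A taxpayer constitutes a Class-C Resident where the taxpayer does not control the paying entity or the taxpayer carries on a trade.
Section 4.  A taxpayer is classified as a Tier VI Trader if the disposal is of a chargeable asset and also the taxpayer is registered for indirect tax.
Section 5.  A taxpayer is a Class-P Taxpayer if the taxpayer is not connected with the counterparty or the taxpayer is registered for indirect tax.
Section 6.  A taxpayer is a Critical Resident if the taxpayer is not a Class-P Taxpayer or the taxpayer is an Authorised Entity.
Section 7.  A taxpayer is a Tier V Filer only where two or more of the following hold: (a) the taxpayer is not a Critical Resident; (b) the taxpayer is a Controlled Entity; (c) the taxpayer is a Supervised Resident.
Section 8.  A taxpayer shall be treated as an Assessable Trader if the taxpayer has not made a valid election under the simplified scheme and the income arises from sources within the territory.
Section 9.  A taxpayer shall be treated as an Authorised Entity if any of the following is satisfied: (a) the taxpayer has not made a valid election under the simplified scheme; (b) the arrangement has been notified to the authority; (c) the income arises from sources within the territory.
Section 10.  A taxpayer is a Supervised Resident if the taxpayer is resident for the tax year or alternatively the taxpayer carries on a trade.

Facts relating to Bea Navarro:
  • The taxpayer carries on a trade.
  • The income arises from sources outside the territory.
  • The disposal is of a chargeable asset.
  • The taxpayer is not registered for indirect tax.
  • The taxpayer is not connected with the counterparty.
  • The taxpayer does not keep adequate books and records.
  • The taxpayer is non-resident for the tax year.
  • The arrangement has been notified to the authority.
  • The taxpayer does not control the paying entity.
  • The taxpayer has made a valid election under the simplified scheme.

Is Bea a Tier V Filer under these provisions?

section 5 — Class-P Taxpayer: [the taxpayer is not connected with the counterparty? yes] OR [the taxpayer is registered for indirect tax? no] → satisfied.
section 9 — Authorised Entity: [the taxpayer has not made a valid election under the simplified scheme? no] OR [the arrangement has been notified to the authority? yes] OR [the income arises from sources within the territory? no] → satisfied.
section 6 — Critical Resident: [not a Class-P Taxpayer (section 5)? no] OR [Authorised Entity (section 9)? yes] → satisfied.
section 8 — Assessable Trader: [the taxpayer has not made a valid election under the simplified scheme? no] AND [the income arises from sources within the territory? no] → not satisfied.
section 3 — Class-C Resident: [the taxpayer does not control the paying entity? yes] OR [the taxpayer carries on a trade? yes] → satisfied.
section 4 — Tier VI Trader: [the disposal is of a chargeable asset? yes] AND [the taxpayer is registered for indirect tax? no] → not satisfied.
section 1 — Controlled Entity: [Assessable Trader (section 8)? no] AND [Class-C Resident (section 3)? yes] AND [not a Tier VI Trader (section 4)? yes] → not satisfied.
section 10 — Supervised Resident: [the taxpayer is resident for the tax year? no] OR [the taxpayer carries on a trade? yes] → satisfied.
section 7 — Tier V Filer: not a Critical Resident (section 6)? no; Controlled Entity (section 1)? no; Supervised Resident (section 10)? yes — 1 of 3 hold (need ≥2) → not satisfied.

No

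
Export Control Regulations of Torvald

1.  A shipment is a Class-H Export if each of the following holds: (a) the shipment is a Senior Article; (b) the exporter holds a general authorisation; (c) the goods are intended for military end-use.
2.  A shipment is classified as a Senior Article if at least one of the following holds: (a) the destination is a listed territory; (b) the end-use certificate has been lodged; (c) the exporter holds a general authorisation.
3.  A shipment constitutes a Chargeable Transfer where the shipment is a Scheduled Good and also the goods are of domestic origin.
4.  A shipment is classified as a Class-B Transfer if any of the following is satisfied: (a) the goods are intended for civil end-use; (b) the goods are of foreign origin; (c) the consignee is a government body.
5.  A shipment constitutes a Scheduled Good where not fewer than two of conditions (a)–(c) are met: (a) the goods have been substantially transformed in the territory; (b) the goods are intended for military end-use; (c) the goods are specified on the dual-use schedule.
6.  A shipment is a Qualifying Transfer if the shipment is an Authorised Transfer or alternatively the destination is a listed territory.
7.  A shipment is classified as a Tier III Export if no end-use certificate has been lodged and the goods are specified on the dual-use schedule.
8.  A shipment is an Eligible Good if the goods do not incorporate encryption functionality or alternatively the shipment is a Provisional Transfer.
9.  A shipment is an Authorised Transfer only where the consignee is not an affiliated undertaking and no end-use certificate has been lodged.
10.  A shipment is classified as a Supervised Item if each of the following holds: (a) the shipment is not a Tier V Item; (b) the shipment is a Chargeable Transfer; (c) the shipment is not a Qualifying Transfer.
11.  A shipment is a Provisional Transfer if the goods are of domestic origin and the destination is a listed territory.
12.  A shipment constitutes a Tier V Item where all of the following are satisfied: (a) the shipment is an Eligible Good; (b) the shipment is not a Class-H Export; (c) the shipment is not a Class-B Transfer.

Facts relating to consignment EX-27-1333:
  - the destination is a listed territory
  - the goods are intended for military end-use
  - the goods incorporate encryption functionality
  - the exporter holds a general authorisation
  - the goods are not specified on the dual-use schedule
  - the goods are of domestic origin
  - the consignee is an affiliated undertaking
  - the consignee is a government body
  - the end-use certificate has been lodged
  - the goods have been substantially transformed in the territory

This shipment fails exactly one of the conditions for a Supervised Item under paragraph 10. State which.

paragraph 11 — Provisional Transfer: [the goods are of domestic origin? yes] AND [the destination is a listed territory? yes] → satisfied.
paragraph 8 — Eligible Good: [the goods do not incorporate encryption functionality? no] OR [Provisional Transfer (paragraph 11)? yes] → satisfied.
paragraph 2 — Senior Article: [the destination is a listed territory? yes] OR [the end-use certificate has been lodged? yes] OR [the exporter holds a general authorisation? yes] → satisfied.
paragraph 1 — Class-H Export: [Senior Article (paragraph 2)? yes] AND [the exporter holds a general authorisation? yes] AND [the goods are intended for military end-use? yes] → satisfied.
paragraph 4 — Class-B Transfer: [the goods are intended for civil end-use? no] OR [the goods are of foreign origin? no] OR [the consignee is a government body? yes] → satisfied.
paragraph 12 — Tier V Item: [Eligible Good (paragraph 8)? yes] AND [not a Class-H Export (paragraph 1)? no] AND [not a Class-B Transfer (paragraph 4)? no] → not satisfied.
paragraph 5 — Scheduled Good: the goods have been substantially transformed in the territory? yes; the goods are intended for military end-use? yes; the goods are specified on the dual-use schedule? no — 2 of 3 hold (need ≥2) → satisfied.
paragraph 3 — Chargeable Transfer: [Scheduled Good (paragraph 5)? yes] AND [the goods are of domestic origin? yes] → satisfied.
paragraph 9 — Authorised Transfer: [the consignee is not an affiliated undertaking? no] AND [no end-use certificate has been lodged? no] → not satisfied.
paragraph 6 — Qualifying Transfer: [Authorised Transfer (paragraph 9)? no] OR [the destination is a listed territory? yes] → satisfied.
paragraph 10 — Supervised Item: [not a Tier V Item (paragraph 12)? yes] AND [Chargeable Transfer (paragraph 3)? yes] AND [not a Qualifying Transfer (paragraph 6)? no] → not satisfied.

Qualifying Transfer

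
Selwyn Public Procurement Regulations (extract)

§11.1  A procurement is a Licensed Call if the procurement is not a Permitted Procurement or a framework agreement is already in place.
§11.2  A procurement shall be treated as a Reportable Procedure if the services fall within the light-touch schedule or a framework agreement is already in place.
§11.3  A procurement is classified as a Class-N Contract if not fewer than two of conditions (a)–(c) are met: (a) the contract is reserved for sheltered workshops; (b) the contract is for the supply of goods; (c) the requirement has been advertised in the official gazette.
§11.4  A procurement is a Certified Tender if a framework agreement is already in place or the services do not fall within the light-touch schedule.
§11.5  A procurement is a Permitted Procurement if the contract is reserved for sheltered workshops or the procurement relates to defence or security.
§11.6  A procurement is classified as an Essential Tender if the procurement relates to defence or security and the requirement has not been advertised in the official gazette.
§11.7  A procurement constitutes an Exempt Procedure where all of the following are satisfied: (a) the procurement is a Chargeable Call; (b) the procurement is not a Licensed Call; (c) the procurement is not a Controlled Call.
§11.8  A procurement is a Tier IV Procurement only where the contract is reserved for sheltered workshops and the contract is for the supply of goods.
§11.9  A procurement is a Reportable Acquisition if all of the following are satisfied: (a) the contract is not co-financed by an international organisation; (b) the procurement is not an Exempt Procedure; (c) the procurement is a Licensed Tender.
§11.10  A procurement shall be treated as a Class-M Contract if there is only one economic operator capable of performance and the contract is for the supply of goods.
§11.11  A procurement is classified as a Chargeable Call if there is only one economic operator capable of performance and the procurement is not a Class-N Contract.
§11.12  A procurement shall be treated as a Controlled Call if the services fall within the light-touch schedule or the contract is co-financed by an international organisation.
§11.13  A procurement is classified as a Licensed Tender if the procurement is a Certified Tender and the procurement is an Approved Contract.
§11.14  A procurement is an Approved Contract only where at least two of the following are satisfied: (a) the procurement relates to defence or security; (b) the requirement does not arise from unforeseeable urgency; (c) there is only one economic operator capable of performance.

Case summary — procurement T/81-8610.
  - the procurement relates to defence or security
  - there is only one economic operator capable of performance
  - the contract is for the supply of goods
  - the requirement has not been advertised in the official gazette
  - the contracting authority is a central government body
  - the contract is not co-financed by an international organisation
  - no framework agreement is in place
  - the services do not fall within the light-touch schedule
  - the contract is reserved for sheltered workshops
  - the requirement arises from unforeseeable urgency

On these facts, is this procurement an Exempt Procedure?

No

Under §11.3: the contract is reserved for sheltered workshops? yes; the contract is for the supply of goods? yes; the requirement has been advertised in the official gazette? no — 2 of 3 hold (need ≥2) → satisfied.
Under §11.11: there is only one economic operator capable of performance? yes; and not a Class-N Contract (§11.3)? no. So the procurement is not a Chargeable Call.
Under §11.5: the contract is reserved for sheltered workshops? yes; or the procurement relates to defence or security? yes. So the procurement is a Permitted Procurement.
Under §11.1: not a Permitted Procurement (§11.5)? no; or a framework agreement is already in place? no. So the procurement is not a Licensed Call.
Under §11.12: the services fall within the light-touch schedule? no; or the contract is co-financed by an international organisation? no. So the procurement is not a Controlled Call.
Under §11.7: Chargeable Call (§11.11)? no; and not a Licensed Call (§11.1)? yes; and not a Controlled Call (§11.12)? yes. So the procurement is not an Exempt Procedure.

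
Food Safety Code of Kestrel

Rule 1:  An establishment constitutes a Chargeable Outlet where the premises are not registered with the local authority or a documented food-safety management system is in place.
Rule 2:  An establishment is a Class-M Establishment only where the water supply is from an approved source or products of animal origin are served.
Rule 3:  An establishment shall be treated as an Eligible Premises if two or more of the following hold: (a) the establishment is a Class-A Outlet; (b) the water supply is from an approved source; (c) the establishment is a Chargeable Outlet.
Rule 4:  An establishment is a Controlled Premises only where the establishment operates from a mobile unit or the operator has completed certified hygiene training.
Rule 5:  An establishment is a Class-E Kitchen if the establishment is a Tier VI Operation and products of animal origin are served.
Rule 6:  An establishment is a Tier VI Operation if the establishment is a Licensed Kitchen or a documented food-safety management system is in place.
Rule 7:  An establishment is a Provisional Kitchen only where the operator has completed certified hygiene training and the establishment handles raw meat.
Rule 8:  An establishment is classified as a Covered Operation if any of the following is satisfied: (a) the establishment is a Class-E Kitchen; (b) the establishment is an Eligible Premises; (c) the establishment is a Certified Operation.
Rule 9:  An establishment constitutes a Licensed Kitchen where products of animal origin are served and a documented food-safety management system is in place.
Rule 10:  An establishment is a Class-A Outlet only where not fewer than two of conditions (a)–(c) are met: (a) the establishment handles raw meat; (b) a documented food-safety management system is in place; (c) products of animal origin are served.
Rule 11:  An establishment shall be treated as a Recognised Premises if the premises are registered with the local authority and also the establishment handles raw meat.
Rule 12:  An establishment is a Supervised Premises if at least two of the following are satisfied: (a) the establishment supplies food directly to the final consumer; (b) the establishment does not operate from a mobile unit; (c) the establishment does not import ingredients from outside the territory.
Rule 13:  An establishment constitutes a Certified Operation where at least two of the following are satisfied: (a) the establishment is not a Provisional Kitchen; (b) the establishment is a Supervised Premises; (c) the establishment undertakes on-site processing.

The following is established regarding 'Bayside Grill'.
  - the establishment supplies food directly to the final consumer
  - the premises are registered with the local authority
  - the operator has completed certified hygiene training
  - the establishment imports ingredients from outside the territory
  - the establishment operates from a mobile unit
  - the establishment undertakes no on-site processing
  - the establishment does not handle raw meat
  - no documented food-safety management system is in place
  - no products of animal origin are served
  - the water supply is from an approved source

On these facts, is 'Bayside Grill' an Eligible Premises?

No

Under rule 10: the establishment handles raw meat? no; a documented food-safety management system is in place? no; products of animal origin are served? no — 0 of 3 hold (need ≥2) → not satisfied.
Under rule 1: the premises are not registered with the local authority? no; or a documented food-safety management system is in place? no. So the establishment is not a Chargeable Outlet.
Under rule 3: Class-A Outlet (rule 10)? no; the water supply is from an approved source? yes; Chargeable Outlet (rule 1)? no — 1 of 3 hold (need ≥2) → not satisfied.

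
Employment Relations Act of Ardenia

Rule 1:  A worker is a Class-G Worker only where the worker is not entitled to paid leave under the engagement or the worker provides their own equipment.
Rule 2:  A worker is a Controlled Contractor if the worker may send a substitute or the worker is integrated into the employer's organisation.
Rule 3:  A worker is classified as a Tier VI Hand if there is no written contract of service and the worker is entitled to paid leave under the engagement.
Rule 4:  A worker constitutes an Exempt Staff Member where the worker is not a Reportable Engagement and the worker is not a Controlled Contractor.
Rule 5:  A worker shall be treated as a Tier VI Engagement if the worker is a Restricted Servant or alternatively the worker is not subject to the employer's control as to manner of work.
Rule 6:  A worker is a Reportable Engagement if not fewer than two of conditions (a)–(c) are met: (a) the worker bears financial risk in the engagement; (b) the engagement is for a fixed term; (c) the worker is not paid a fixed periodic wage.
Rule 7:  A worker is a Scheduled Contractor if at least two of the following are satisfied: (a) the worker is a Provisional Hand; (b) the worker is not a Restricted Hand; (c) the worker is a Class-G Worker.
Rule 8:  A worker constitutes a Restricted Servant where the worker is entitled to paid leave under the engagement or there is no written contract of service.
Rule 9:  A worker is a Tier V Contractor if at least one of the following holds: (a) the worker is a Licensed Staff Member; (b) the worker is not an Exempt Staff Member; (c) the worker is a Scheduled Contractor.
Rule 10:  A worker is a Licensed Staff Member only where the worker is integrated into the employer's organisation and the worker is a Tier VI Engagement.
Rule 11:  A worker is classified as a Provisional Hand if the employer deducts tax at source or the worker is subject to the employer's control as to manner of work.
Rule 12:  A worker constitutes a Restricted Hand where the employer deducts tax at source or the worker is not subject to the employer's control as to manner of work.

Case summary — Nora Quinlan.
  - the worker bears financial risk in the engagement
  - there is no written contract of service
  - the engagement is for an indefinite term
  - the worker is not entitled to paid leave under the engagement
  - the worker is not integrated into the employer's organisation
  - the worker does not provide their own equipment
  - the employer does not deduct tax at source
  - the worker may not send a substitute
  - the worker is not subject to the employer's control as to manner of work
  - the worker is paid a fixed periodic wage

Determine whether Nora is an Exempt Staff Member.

rule 6 — Reportable Engagement: the worker bears financial risk in the engagement? yes; the engagement is for a fixed term? no; the worker is not paid a fixed periodic wage? no — 1 of 3 hold (need ≥2) → not satisfied.
rule 2 — Controlled Contractor: [the worker may send a substitute? no] OR [the worker is integrated into the employer's organisation? no] → not satisfied.
rule 4 — Exempt Staff Member: [not a Reportable Engagement (rule 6)? yes] AND [not a Controlled Contractor (rule 2)? yes] → satisfied.

Yes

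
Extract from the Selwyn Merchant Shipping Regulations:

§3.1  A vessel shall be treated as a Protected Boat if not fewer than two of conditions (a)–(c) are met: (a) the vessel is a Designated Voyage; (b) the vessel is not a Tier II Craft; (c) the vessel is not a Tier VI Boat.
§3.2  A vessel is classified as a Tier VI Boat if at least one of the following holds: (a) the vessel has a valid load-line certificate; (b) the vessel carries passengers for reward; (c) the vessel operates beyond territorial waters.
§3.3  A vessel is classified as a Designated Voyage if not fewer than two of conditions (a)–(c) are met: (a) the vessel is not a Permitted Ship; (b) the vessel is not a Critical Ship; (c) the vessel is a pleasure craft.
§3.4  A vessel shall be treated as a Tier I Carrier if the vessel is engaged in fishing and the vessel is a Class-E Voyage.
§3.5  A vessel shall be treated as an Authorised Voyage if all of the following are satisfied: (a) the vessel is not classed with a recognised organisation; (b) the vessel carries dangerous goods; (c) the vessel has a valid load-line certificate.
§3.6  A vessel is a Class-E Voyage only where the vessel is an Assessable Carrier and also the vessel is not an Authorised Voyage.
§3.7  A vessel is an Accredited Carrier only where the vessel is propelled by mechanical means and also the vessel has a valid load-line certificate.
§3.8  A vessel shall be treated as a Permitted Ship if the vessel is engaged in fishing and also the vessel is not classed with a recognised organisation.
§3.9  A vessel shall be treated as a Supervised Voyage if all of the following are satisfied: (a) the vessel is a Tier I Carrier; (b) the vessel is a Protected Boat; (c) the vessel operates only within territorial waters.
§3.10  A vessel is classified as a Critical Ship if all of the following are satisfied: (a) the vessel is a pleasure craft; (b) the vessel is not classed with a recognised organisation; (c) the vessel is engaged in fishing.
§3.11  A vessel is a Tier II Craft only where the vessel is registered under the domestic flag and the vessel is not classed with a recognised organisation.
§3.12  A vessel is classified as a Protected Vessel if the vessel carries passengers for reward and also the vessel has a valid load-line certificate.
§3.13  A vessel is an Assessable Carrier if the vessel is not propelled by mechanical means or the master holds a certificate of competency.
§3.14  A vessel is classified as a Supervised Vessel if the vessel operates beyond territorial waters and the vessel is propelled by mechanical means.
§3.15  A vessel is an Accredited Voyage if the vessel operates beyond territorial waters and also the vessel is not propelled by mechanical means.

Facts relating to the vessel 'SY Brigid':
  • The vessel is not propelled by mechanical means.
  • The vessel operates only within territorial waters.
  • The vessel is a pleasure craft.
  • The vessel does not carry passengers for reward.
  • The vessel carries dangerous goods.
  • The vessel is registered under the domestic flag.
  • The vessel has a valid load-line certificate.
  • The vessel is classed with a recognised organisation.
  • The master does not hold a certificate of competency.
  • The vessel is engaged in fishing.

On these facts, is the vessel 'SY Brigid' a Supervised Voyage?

§3.13 — Assessable Carrier: [the vessel is not propelled by mechanical means? yes] OR [the master holds a certificate of competency? no] → satisfied.
§3.5 — Authorised Voyage: [the vessel is not classed with a recognised organisation? no] AND [the vessel carries dangerous goods? yes] AND [the vessel has a valid load-line certificate? yes] → not satisfied.
§3.6 — Class-E Voyage: [Assessable Carrier (§3.13)? yes] AND [not an Authorised Voyage (§3.5)? yes] → satisfied.
§3.4 — Tier I Carrier: [the vessel is engaged in fishing? yes] AND [Class-E Voyage (§3.6)? yes] → satisfied.
§3.8 — Permitted Ship: [the vessel is engaged in fishing? yes] AND [the vessel is not classed with a recognised organisation? no] → not satisfied.
§3.10 — Critical Ship: [the vessel is a pleasure craft? yes] AND [the vessel is not classed with a recognised organisation? no] AND [the vessel is engaged in fishing? yes] → not satisfied.
§3.3 — Designated Voyage: not a Permitted Ship (§3.8)? yes; not a Critical Ship (§3.10)? yes; the vessel is a pleasure craft? yes — 3 of 3 hold (need ≥2) → satisfied.
§3.11 — Tier II Craft: [the vessel is registered under the domestic flag? yes] AND [the vessel is not classed with a recognised organisation? no] → not satisfied.
§3.2 — Tier VI Boat: [the vessel has a valid load-line certificate? yes] OR [the vessel carries passengers for reward? no] OR [the vessel operates beyond territorial waters? no] → satisfied.
§3.1 — Protected Boat: Designated Voyage (§3.3)? yes; not a Tier II Craft (§3.11)? yes; not a Tier VI Boat (§3.2)? no — 2 of 3 hold (need ≥2) → satisfied.
§3.9 — Supervised Voyage: [Tier I Carrier (§3.4)? yes] AND [Protected Boat (§3.1)? yes] AND [the vessel operates only within territorial waters? yes] → satisfied.

Yes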